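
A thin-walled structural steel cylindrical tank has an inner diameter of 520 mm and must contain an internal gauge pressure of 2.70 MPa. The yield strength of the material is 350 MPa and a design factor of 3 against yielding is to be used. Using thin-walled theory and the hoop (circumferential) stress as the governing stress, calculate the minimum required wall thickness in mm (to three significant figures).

t = 6.02 mm

σ_allow = 350/3 = 116.7 MPa.
Hoop stress σ_h = pD/(2t), so t = pD/(2σ_allow) = 2.70×520/(2×116.7) = 6.017 mm.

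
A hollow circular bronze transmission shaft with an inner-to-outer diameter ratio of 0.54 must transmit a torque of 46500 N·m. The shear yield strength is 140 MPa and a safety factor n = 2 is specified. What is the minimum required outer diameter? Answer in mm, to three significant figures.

τ_allow = 140/2 = 70.00 MPa.
For a hollow shaft τ = 16T/[πd_o³(1−k⁴)] with k = 0.54, so 1−k⁴ = 0.9150.
d_o³ = 16T/[π τ_allow (1−k⁴)] = 16×4.6500×10^7/(π×70.00×0.9150) = 3.698×10^6 mm³.
d_o = 154.6 mm.

d_o = 155 mm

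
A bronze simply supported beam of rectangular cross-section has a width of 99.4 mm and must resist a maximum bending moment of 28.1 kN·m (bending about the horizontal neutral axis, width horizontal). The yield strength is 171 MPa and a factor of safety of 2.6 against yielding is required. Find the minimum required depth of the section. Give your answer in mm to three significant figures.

σ_allow = 171/2.6 = 65.77 MPa.
For a rectangular section σ = 6M/(bh²), so h² = 6M/(b σ_allow) = 6×2.8100×10^7/(99.4×65.77) = 25790 mm².
h = 160.6 mm.

h = 161 mm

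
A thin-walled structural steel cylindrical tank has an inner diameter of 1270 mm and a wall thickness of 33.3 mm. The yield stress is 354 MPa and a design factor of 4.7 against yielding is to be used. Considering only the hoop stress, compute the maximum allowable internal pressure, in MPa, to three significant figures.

σ_allow = 354/4.7 = 75.32 MPa.
σ_h = pD/(2t) → p_allow = 2σ_allow t/D = 2×75.32×33.3/1270 = 3.950 MPa.

p_allow = 3.95 MPa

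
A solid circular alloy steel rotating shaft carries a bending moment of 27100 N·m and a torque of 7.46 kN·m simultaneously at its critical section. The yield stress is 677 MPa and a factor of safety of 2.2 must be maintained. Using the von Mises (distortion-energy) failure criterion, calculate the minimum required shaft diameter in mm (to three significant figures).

σ_allow = σ_y/n = 677/2.2 = 307.7 MPa.
For a solid shaft σ_b = 32M/(πd³) and τ = 16T/(πd³), so the von Mises stress is σ' = (16/πd³)·√(4M²+3T²).
√(4M²+3T²) = √(4×(2.710×10^7)² + 3×(7.460×10^6)²) = 5.572×10^7 N·mm.
d³ = 16×5.572×10^7/(π×307.7) = 922200 mm³.
d = 97.33 mm.

d = 97.3 mm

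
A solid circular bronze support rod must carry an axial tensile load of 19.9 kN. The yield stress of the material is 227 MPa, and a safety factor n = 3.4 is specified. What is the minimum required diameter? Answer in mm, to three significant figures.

d = 19.5 mm

Allowable stress σ_allow = 227/3.4 = 66.76 MPa.
Required area A = F/σ_allow = 19900/66.76 = 298.1 mm².
A = πd²/4 → d = √(4A/π) = 19.48 mm.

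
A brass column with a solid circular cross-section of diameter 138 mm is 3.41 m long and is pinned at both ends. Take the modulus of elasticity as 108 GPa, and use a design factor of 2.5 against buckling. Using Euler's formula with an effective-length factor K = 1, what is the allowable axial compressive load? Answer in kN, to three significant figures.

I = πd⁴/64 = π×138⁴/64 = 1.780×10^7 mm⁴.
Effective length L_e = KL = 1×3.41 m = 3410 mm.
Euler critical load P_cr = π²EI/L_e² = π²×108000×1.780×10^7/3410² = 1.632×10^6 N.
P_allow = P_cr/n = 1.632×10^6/2.5 = 652800 N.

P_allow = 653 kN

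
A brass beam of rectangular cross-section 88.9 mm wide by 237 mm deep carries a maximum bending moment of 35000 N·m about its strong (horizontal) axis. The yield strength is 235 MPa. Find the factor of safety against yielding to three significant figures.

n = 5.59

Section modulus S = bh²/6 = 88.9×237²/6 = 832200 mm³.
σ = M/S = 3.5000×10^7/832200 = 42.06 MPa.
n = 235/42.06 = 5.588.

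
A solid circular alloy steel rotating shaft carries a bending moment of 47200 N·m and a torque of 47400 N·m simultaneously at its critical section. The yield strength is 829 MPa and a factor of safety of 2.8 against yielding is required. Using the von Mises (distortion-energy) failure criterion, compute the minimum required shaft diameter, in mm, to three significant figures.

d = 129 mm

σ_allow = σ_y/n = 829/2.8 = 296.1 MPa.
For a solid shaft σ_b = 32M/(πd³) and τ = 16T/(πd³), so the von Mises stress is σ' = (16/πd³)·√(4M²+3T²).
√(4M²+3T²) = √(4×(4.720×10^7)² + 3×(4.740×10^7)²) = 1.251×10^8 N·mm.
d³ = 16×1.251×10^8/(π×296.1) = 2.152×10^6 mm³.
d = 129.1 mm.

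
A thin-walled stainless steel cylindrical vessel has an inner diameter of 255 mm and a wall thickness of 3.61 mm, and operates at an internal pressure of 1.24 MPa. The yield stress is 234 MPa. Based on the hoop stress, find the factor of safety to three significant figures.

σ_h = pD/(2t) = 1.24×255/(2×3.61) = 43.80 MPa.
n = 234/43.80 = 5.343.

n = 5.34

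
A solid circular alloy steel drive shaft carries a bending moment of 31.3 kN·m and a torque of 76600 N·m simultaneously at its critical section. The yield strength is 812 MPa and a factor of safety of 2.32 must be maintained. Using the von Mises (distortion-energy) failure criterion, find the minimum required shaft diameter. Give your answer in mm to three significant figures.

σ_allow = σ_y/n = 812/2.32 = 350.0 MPa.
For a solid shaft σ_b = 32M/(πd³) and τ = 16T/(πd³), so the von Mises stress is σ' = (16/πd³)·√(4M²+3T²).
√(4M²+3T²) = √(4×(3.130×10^7)² + 3×(7.660×10^7)²) = 1.467×10^8 N·mm.
d³ = 16×1.467×10^8/(π×350.0) = 2.135×10^6 mm³.
d = 128.8 mm.

d = 129 mm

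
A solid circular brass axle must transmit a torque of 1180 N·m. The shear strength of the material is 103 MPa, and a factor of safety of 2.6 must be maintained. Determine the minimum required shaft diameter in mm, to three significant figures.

d = 53.3 mm

Allowable shear stress τ_allow = 103/2.6 = 39.62 MPa.
For a solid shaft τ = 16T/(πd³), so d³ = 16T/(π τ_allow) = 16×1180000/(π×39.62) = 151700 mm³.
d = (151700)^(1/3) = 53.33 mm.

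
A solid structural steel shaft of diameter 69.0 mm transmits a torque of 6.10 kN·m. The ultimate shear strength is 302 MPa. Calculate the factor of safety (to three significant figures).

n = 3.19

τ = 16T/(πd³) = 16×6100000/(π×69.0³) = 94.57 MPa.
n = τ_limit/τ = 302/94.57 = 3.193.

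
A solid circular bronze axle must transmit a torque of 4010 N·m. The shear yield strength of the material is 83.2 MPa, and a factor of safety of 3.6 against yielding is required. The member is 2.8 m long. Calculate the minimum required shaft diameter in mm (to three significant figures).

d = 96.0 mm

Allowable shear stress τ_allow = 83.2/3.6 = 23.11 MPa.
For a solid shaft τ = 16T/(πd³), so d³ = 16T/(π τ_allow) = 16×4010000/(π×23.11) = 883700 mm³.
d = (883700)^(1/3) = 95.96 mm.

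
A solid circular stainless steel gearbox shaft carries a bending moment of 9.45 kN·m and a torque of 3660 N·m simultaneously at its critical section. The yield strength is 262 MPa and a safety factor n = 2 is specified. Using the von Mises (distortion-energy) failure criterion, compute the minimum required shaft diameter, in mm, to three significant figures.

σ_allow = σ_y/n = 262/2 = 131.0 MPa.
For a solid shaft σ_b = 32M/(πd³) and τ = 16T/(πd³), so the von Mises stress is σ' = (16/πd³)·√(4M²+3T²).
√(4M²+3T²) = √(4×(9.450×10^6)² + 3×(3.660×10^6)²) = 1.993×10^7 N·mm.
d³ = 16×1.993×10^7/(π×131.0) = 775000 mm³.
d = 91.86 mm.

d = 91.9 mm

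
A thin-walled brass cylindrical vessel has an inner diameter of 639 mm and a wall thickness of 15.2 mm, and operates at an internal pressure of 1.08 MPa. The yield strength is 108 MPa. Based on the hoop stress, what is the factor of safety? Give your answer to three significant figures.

σ_h = pD/(2t) = 1.08×639/(2×15.2) = 22.70 MPa.
n = 108/22.70 = 4.757.

n = 4.76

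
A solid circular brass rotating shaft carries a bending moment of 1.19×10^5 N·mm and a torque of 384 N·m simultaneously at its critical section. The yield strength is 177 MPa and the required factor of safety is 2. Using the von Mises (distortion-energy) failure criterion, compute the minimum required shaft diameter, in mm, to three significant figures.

σ_allow = σ_y/n = 177/2 = 88.50 MPa.
For a solid shaft σ_b = 32M/(πd³) and τ = 16T/(πd³), so the von Mises stress is σ' = (16/πd³)·√(4M²+3T²).
√(4M²+3T²) = √(4×(119000)² + 3×(384000)²) = 706400 N·mm.
d³ = 16×706400/(π×88.50) = 40650 mm³.
d = 34.38 mm.

d = 34.4 mm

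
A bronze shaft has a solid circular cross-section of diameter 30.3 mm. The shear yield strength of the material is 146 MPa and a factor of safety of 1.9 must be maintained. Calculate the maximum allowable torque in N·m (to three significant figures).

T_allow = 420 N·m

τ_allow = 146/1.9 = 76.84 MPa.
For a solid shaft T_allow = τ_allow·πd³/16; πd³/16 = π×30.3³/16 = 5462 mm³.
T_allow = 76.84×5462 = 419700 N·mm = 419.7 N·m.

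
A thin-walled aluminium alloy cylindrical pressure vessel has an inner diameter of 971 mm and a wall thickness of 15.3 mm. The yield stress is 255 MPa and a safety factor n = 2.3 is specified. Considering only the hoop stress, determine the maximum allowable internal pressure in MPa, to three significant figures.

p_allow = 3.49 MPa

σ_allow = 255/2.3 = 110.9 MPa.
σ_h = pD/(2t) → p_allow = 2σ_allow t/D = 2×110.9×15.3/971 = 3.494 MPa.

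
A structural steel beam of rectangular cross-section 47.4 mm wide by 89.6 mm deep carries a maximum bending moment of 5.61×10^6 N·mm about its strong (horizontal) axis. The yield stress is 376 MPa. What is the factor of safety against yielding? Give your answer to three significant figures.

Section modulus S = bh²/6 = 47.4×89.6²/6 = 63420 mm³.
σ = M/S = 5610000/63420 = 88.45 MPa.
n = 376/88.45 = 4.251.

n = 4.25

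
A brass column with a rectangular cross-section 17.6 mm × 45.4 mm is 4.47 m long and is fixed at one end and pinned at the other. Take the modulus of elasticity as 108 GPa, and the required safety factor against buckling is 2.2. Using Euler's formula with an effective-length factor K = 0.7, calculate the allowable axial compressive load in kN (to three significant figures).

P_allow = 1.02 kN

Buckling occurs about the weak axis: I_min = h·b³/12 = 45.4×17.6³/12 = 20630 mm⁴ (b = 17.6 mm is the smaller dimension).
Effective length L_e = KL = 0.7×4.47 m = 3129 mm.
Euler critical load P_cr = π²EI/L_e² = π²×108000×20630/3129² = 2246 N.
P_allow = P_cr/n = 2246/2.2 = 1021 N.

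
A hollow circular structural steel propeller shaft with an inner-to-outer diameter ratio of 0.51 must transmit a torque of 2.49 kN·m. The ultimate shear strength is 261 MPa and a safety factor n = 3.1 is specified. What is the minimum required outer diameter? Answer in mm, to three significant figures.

d_o = 54.5 mm

τ_allow = 261/3.1 = 84.19 MPa.
For a hollow shaft τ = 16T/[πd_o³(1−k⁴)] with k = 0.51, so 1−k⁴ = 0.9323.
d_o³ = 16T/[π τ_allow (1−k⁴)] = 16×2490000/(π×84.19×0.9323) = 161600 mm³.
d_o = 54.46 mm.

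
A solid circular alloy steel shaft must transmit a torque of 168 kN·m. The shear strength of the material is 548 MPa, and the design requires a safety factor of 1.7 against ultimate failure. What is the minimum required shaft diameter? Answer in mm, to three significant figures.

d = 138 mm

Allowable shear stress τ_allow = 548/1.7 = 322.4 MPa.
For a solid shaft τ = 16T/(πd³), so d³ = 16T/(π τ_allow) = 16×1.6800×10^8/(π×322.4) = 2.654×10^6 mm³.
d = (2.654×10^6)^(1/3) = 138.5 mm.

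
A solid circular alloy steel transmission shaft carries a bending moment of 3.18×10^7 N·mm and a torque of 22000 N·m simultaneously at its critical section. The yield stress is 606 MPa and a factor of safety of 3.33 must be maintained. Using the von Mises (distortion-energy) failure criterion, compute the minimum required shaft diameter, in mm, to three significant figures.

σ_allow = σ_y/n = 606/3.33 = 182.0 MPa.
For a solid shaft σ_b = 32M/(πd³) and τ = 16T/(πd³), so the von Mises stress is σ' = (16/πd³)·√(4M²+3T²).
√(4M²+3T²) = √(4×(3.180×10^7)² + 3×(2.200×10^7)²) = 7.414×10^7 N·mm.
d³ = 16×7.414×10^7/(π×182.0) = 2.075×10^6 mm³.
d = 127.5 mm.

d = 128 mm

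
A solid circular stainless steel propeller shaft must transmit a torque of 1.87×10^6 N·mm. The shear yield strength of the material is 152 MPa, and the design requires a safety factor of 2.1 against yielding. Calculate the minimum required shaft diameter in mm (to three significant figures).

d = 50.9 mm

Allowable shear stress τ_allow = 152/2.1 = 72.38 MPa.
For a solid shaft τ = 16T/(πd³), so d³ = 16T/(π τ_allow) = 16×1870000/(π×72.38) = 131600 mm³.
d = (131600)^(1/3) = 50.86 mm.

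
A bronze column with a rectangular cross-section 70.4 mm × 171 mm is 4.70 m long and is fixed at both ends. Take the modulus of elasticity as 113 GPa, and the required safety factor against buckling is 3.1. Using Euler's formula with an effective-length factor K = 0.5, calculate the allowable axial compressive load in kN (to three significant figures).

Buckling occurs about the weak axis: I_min = h·b³/12 = 171×70.4³/12 = 4.972×10^6 mm⁴ (b = 70.4 mm is the smaller dimension).
Effective length L_e = KL = 0.5×4.70 m = 2350 mm.
Euler critical load P_cr = π²EI/L_e² = π²×113000×4.972×10^6/2350² = 1.004×10^6 N.
P_allow = P_cr/n = 1.004×10^6/3.1 = 323900 N.

P_allow = 324 kN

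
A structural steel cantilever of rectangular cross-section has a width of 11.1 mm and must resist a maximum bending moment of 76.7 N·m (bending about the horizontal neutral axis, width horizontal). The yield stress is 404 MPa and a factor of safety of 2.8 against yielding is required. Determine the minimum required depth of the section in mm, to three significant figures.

σ_allow = 404/2.8 = 144.3 MPa.
For a rectangular section σ = 6M/(bh²), so h² = 6M/(b σ_allow) = 6×76700/(11.1×144.3) = 287.3 mm².
h = 16.95 mm.

h = 17.0 mm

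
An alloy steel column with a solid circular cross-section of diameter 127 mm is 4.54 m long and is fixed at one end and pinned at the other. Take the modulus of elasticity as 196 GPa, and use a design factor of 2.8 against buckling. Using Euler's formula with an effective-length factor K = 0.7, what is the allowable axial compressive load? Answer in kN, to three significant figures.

I = πd⁴/64 = π×127⁴/64 = 1.277×10^7 mm⁴.
Effective length L_e = KL = 0.7×4.54 m = 3178 mm.
Euler critical load P_cr = π²EI/L_e² = π²×196000×1.277×10^7/3178² = 2.446×10^6 N.
P_allow = P_cr/n = 2.446×10^6/2.8 = 873500 N.

P_allow = 874 kN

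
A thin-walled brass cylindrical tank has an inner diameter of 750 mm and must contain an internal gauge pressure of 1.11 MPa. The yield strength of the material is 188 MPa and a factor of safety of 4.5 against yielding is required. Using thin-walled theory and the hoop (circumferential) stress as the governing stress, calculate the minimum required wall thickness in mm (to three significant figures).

σ_allow = 188/4.5 = 41.78 MPa.
Hoop stress σ_h = pD/(2t), so t = pD/(2σ_allow) = 1.11×750/(2×41.78) = 9.963 mm.

t = 9.96 mm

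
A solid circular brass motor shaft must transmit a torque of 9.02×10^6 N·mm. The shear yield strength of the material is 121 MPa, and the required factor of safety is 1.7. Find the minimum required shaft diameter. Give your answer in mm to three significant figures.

d = 86.4 mm

Allowable shear stress τ_allow = 121/1.7 = 71.18 MPa.
For a solid shaft τ = 16T/(πd³), so d³ = 16T/(π τ_allow) = 16×9020000/(π×71.18) = 645400 mm³.
d = (645400)^(1/3) = 86.42 mm.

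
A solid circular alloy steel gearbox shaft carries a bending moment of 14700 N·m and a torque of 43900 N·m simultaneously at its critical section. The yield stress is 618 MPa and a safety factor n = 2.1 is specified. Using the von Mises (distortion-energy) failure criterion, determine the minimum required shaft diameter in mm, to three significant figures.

d = 112 mm

σ_allow = σ_y/n = 618/2.1 = 294.3 MPa.
For a solid shaft σ_b = 32M/(πd³) and τ = 16T/(πd³), so the von Mises stress is σ' = (16/πd³)·√(4M²+3T²).
√(4M²+3T²) = √(4×(1.470×10^7)² + 3×(4.390×10^7)²) = 8.152×10^7 N·mm.
d³ = 16×8.152×10^7/(π×294.3) = 1.411×10^6 mm³.
d = 112.2 mm.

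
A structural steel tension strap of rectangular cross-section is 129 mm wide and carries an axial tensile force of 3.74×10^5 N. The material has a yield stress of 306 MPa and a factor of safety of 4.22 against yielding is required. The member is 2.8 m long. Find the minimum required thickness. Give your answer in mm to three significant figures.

σ_allow = 306/4.22 = 72.51 MPa.
Required area A = F/σ_allow = 374000/72.51 = 5158 mm².
t = A/w = 5158/129 = 39.98 mm.

t = 40.0 mm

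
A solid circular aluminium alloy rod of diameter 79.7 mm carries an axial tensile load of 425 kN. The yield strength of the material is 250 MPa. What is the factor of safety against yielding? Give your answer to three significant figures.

A = πd²/4 = 4989 mm².
σ = F/A = 425000/4989 = 85.19 MPa.
n = 250/85.19 = 2.935.

n = 2.93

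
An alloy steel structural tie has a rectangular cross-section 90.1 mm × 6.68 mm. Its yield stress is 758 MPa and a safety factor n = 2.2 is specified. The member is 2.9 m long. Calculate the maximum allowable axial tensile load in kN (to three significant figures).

F_allow = 207 kN

σ_allow = 758/2.2 = 344.5 MPa.
A = 90.1×6.68 = 601.9 mm².
F_allow = σ_allow × A = 344.5×601.9 = 207400 N.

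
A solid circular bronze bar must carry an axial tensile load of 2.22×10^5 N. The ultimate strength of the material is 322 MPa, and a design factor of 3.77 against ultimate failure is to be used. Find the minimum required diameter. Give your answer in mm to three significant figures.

Allowable stress σ_allow = 322/3.77 = 85.41 MPa.
Required area A = F/σ_allow = 222000/85.41 = 2599 mm².
A = πd²/4 → d = √(4A/π) = 57.53 mm.

d = 57.5 mm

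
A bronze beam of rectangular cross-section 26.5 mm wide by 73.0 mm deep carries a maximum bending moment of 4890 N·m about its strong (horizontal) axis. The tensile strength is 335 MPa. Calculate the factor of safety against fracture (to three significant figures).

Section modulus S = bh²/6 = 26.5×73.0²/6 = 23540 mm³.
σ = M/S = 4890000/23540 = 207.8 MPa.
n = 335/207.8 = 1.612.

n = 1.61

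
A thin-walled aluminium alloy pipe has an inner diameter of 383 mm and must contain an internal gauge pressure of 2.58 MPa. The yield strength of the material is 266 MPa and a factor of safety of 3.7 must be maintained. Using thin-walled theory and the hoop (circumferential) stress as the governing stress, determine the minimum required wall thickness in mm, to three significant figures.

σ_allow = 266/3.7 = 71.89 MPa.
Hoop stress σ_h = pD/(2t), so t = pD/(2σ_allow) = 2.58×383/(2×71.89) = 6.872 mm.

t = 6.87 mm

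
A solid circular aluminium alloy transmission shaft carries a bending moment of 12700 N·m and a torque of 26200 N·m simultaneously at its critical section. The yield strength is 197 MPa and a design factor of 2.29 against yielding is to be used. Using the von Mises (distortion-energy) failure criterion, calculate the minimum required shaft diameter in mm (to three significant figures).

d = 145 mm

σ_allow = σ_y/n = 197/2.29 = 86.03 MPa.
For a solid shaft σ_b = 32M/(πd³) and τ = 16T/(πd³), so the von Mises stress is σ' = (16/πd³)·√(4M²+3T²).
√(4M²+3T²) = √(4×(1.270×10^7)² + 3×(2.620×10^7)²) = 5.200×10^7 N·mm.
d³ = 16×5.200×10^7/(π×86.03) = 3.079×10^6 mm³.
d = 145.5 mm.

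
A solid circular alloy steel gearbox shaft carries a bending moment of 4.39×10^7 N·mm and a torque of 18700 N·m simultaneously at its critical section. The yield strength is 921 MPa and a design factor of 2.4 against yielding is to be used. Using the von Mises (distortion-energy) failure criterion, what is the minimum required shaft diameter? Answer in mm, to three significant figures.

σ_allow = σ_y/n = 921/2.4 = 383.8 MPa.
For a solid shaft σ_b = 32M/(πd³) and τ = 16T/(πd³), so the von Mises stress is σ' = (16/πd³)·√(4M²+3T²).
√(4M²+3T²) = √(4×(4.390×10^7)² + 3×(1.870×10^7)²) = 9.358×10^7 N·mm.
d³ = 16×9.358×10^7/(π×383.8) = 1.242×10^6 mm³.
d = 107.5 mm.

d = 107 mm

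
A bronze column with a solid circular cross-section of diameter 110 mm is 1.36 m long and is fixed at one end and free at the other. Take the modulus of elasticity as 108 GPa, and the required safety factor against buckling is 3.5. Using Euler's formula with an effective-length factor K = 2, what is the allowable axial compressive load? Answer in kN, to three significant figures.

P_allow = 296 kN

I = πd⁴/64 = π×110⁴/64 = 7.187×10^6 mm⁴.
Effective length L_e = KL = 2×1.36 m = 2720 mm.
Euler critical load P_cr = π²EI/L_e² = π²×108000×7.187×10^6/2720² = 1.035×10^6 N.
P_allow = P_cr/n = 1.035×10^6/3.5 = 295800 N.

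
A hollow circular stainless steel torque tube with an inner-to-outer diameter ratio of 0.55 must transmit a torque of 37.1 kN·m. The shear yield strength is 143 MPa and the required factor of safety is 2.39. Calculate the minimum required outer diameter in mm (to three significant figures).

d_o = 151 mm

τ_allow = 143/2.39 = 59.83 MPa.
For a hollow shaft τ = 16T/[πd_o³(1−k⁴)] with k = 0.55, so 1−k⁴ = 0.9085.
d_o³ = 16T/[π τ_allow (1−k⁴)] = 16×3.7100×10^7/(π×59.83×0.9085) = 3.476×10^6 mm³.
d_o = 151.5 mm.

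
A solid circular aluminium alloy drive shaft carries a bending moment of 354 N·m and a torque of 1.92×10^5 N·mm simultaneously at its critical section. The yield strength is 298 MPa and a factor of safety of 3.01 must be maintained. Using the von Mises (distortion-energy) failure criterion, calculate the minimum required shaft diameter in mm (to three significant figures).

σ_allow = σ_y/n = 298/3.01 = 99.00 MPa.
For a solid shaft σ_b = 32M/(πd³) and τ = 16T/(πd³), so the von Mises stress is σ' = (16/πd³)·√(4M²+3T²).
√(4M²+3T²) = √(4×(354000)² + 3×(192000)²) = 782200 N·mm.
d³ = 16×782200/(π×99.00) = 40240 mm³.
d = 34.27 mm.

d = 34.3 mm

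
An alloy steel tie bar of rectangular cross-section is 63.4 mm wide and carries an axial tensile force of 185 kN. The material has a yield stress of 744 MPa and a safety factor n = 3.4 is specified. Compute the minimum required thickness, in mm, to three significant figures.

t = 13.3 mm

σ_allow = 744/3.4 = 218.8 MPa.
Required area A = F/σ_allow = 185000/218.8 = 845.4 mm².
t = A/w = 845.4/63.4 = 13.33 mm.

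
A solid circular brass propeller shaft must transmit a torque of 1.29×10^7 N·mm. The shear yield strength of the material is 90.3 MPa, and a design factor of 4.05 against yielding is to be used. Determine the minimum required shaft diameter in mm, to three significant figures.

Allowable shear stress τ_allow = 90.3/4.05 = 22.30 MPa.
For a solid shaft τ = 16T/(πd³), so d³ = 16T/(π τ_allow) = 16×1.2900×10^7/(π×22.30) = 2.947×10^6 mm³.
d = (2.947×10^6)^(1/3) = 143.4 mm.

d = 143 mm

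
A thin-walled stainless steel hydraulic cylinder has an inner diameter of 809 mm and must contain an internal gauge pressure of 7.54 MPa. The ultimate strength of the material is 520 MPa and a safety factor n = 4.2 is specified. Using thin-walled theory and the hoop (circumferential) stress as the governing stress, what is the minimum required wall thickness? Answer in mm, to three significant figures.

σ_allow = 520/4.2 = 123.8 MPa.
Hoop stress σ_h = pD/(2t), so t = pD/(2σ_allow) = 7.54×809/(2×123.8) = 24.63 mm.

t = 24.6 mm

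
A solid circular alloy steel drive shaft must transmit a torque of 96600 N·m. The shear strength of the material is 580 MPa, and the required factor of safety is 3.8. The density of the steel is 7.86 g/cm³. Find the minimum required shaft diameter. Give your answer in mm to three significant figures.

Allowable shear stress τ_allow = 580/3.8 = 152.6 MPa.
For a solid shaft τ = 16T/(πd³), so d³ = 16T/(π τ_allow) = 16×9.6600×10^7/(π×152.6) = 3.223×10^6 mm³.
d = (3.223×10^6)^(1/3) = 147.7 mm.

d = 148 mm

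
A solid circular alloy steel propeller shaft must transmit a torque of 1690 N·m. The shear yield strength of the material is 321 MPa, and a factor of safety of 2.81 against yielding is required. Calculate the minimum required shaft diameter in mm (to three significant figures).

d = 42.2 mm

Allowable shear stress τ_allow = 321/2.81 = 114.2 MPa.
For a solid shaft τ = 16T/(πd³), so d³ = 16T/(π τ_allow) = 16×1690000/(π×114.2) = 75350 mm³.
d = (75350)^(1/3) = 42.24 mm.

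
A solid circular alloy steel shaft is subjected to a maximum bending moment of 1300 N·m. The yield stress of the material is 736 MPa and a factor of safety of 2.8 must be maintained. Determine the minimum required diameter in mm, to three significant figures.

σ_allow = 736/2.8 = 262.9 MPa.
For a solid circular section σ = 32M/(πd³), so d³ = 32M/(π σ_allow) = 32×1300000/(π×262.9) = 50380 mm³.
d = 36.93 mm.

d = 36.9 mm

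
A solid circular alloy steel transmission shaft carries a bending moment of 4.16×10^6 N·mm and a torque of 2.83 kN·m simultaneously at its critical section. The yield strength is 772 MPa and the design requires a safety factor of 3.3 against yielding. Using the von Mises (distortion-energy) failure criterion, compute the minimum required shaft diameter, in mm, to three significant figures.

σ_allow = σ_y/n = 772/3.3 = 233.9 MPa.
For a solid shaft σ_b = 32M/(πd³) and τ = 16T/(πd³), so the von Mises stress is σ' = (16/πd³)·√(4M²+3T²).
√(4M²+3T²) = √(4×(4.160×10^6)² + 3×(2.830×10^6)²) = 9.657×10^6 N·mm.
d³ = 16×9.657×10^6/(π×233.9) = 210200 mm³.
d = 59.46 mm.

d = 59.5 mm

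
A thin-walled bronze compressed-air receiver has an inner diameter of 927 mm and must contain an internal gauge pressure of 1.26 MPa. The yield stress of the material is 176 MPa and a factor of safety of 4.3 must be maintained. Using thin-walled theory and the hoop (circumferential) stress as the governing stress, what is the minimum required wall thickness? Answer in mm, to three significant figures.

σ_allow = 176/4.3 = 40.93 MPa.
Hoop stress σ_h = pD/(2t), so t = pD/(2σ_allow) = 1.26×927/(2×40.93) = 14.27 mm.

t = 14.3 mm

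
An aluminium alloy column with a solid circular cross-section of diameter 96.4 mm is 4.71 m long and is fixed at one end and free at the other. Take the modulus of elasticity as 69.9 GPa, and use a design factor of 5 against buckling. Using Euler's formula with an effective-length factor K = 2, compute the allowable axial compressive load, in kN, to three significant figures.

P_allow = 6.59 kN

I = πd⁴/64 = π×96.4⁴/64 = 4.239×10^6 mm⁴.
Effective length L_e = KL = 2×4.71 m = 9420 mm.
Euler critical load P_cr = π²EI/L_e² = π²×69900×4.239×10^6/9420² = 32960 N.
P_allow = P_cr/n = 32960/5 = 6591 N.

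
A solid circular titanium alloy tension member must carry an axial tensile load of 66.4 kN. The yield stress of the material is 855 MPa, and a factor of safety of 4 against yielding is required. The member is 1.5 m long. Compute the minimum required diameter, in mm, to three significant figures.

Allowable stress σ_allow = 855/4 = 213.8 MPa.
Required area A = F/σ_allow = 66400/213.8 = 310.6 mm².
A = πd²/4 → d = √(4A/π) = 19.89 mm.

d = 19.9 mm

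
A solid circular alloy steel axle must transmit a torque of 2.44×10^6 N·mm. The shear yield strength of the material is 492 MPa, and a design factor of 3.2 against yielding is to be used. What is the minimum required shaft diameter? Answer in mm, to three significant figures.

Allowable shear stress τ_allow = 492/3.2 = 153.8 MPa.
For a solid shaft τ = 16T/(πd³), so d³ = 16T/(π τ_allow) = 16×2440000/(π×153.8) = 80820 mm³.
d = (80820)^(1/3) = 43.24 mm.

d = 43.2 mm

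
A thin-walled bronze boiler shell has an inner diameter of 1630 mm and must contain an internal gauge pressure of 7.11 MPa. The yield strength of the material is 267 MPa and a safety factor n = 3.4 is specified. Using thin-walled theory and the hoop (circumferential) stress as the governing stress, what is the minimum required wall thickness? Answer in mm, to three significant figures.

σ_allow = 267/3.4 = 78.53 MPa.
Hoop stress σ_h = pD/(2t), so t = pD/(2σ_allow) = 7.11×1630/(2×78.53) = 73.79 mm.

t = 73.8 mm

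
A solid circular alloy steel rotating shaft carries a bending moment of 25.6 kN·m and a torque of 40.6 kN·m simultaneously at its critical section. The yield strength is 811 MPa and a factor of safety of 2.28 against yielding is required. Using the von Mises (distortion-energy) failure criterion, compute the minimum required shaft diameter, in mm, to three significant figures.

σ_allow = σ_y/n = 811/2.28 = 355.7 MPa.
For a solid shaft σ_b = 32M/(πd³) and τ = 16T/(πd³), so the von Mises stress is σ' = (16/πd³)·√(4M²+3T²).
√(4M²+3T²) = √(4×(2.560×10^7)² + 3×(4.060×10^7)²) = 8.699×10^7 N·mm.
d³ = 16×8.699×10^7/(π×355.7) = 1.245×10^6 mm³.
d = 107.6 mm.

d = 108 mm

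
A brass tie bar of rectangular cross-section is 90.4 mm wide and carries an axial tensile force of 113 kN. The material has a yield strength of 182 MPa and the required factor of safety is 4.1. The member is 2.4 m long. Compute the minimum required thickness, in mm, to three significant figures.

t = 28.2 mm

σ_allow = 182/4.1 = 44.39 MPa.
Required area A = F/σ_allow = 113000/44.39 = 2546 mm².
t = A/w = 2546/90.4 = 28.16 mm.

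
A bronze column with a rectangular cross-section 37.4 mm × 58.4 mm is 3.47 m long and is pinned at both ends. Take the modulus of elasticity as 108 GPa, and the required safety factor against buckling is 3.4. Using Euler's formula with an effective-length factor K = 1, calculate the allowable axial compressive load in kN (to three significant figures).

P_allow = 6.63 kN

Buckling occurs about the weak axis: I_min = h·b³/12 = 58.4×37.4³/12 = 254600 mm⁴ (b = 37.4 mm is the smaller dimension).
Effective length L_e = KL = 1×3.47 m = 3470 mm.
Euler critical load P_cr = π²EI/L_e² = π²×108000×254600/3470² = 22540 N.
P_allow = P_cr/n = 22540/3.4 = 6629 N.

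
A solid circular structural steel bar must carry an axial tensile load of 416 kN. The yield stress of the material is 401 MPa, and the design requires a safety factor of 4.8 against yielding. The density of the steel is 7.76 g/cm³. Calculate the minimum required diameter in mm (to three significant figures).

Allowable stress σ_allow = 401/4.8 = 83.54 MPa.
Required area A = F/σ_allow = 416000/83.54 = 4980 mm².
A = πd²/4 → d = √(4A/π) = 79.63 mm.

d = 79.6 mm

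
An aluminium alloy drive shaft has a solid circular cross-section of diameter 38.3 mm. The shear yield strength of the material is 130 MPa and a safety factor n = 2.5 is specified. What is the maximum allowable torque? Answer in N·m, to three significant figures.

T_allow = 574 N·m

τ_allow = 130/2.5 = 52.00 MPa.
For a solid shaft T_allow = τ_allow·πd³/16; πd³/16 = π×38.3³/16 = 11030 mm³.
T_allow = 52.00×11030 = 573600 N·mm = 573.6 N·m.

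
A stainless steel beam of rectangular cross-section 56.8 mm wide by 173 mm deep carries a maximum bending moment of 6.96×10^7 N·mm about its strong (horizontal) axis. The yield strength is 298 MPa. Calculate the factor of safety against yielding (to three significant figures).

Section modulus S = bh²/6 = 56.8×173²/6 = 283300 mm³.
σ = M/S = 6.9600×10^7/283300 = 245.7 MPa.
n = 298/245.7 = 1.213.

n = 1.21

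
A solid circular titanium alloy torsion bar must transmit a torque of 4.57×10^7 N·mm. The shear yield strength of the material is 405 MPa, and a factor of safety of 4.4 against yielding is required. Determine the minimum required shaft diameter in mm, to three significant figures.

Allowable shear stress τ_allow = 405/4.4 = 92.05 MPa.
For a solid shaft τ = 16T/(πd³), so d³ = 16T/(π τ_allow) = 16×4.5700×10^7/(π×92.05) = 2.529×10^6 mm³.
d = (2.529×10^6)^(1/3) = 136.2 mm.

d = 136 mm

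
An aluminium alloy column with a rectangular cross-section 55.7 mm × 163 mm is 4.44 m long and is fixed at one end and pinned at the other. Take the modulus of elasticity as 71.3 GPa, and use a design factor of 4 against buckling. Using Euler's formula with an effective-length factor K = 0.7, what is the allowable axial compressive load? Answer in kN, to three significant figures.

P_allow = 42.8 kN

Buckling occurs about the weak axis: I_min = h·b³/12 = 163×55.7³/12 = 2.347×10^6 mm⁴ (b = 55.7 mm is the smaller dimension).
Effective length L_e = KL = 0.7×4.44 m = 3108 mm.
Euler critical load P_cr = π²EI/L_e² = π²×71300×2.347×10^6/3108² = 171000 N.
P_allow = P_cr/n = 171000/4 = 42750 N.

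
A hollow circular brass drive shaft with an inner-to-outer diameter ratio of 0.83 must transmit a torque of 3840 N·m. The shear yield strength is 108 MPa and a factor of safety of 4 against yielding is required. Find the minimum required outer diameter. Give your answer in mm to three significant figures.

τ_allow = 108/4 = 27.00 MPa.
For a hollow shaft τ = 16T/[πd_o³(1−k⁴)] with k = 0.83, so 1−k⁴ = 0.5254.
d_o³ = 16T/[π τ_allow (1−k⁴)] = 16×3840000/(π×27.00×0.5254) = 1.379×10^6 mm³.
d_o = 111.3 mm.

d_o = 111 mm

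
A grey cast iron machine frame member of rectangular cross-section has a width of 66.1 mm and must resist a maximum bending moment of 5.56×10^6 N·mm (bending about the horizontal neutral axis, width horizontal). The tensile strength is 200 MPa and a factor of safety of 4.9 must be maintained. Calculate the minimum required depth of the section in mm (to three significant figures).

σ_allow = 200/4.9 = 40.82 MPa.
For a rectangular section σ = 6M/(bh²), so h² = 6M/(b σ_allow) = 6×5560000/(66.1×40.82) = 12360 mm².
h = 111.2 mm.

h = 111 mm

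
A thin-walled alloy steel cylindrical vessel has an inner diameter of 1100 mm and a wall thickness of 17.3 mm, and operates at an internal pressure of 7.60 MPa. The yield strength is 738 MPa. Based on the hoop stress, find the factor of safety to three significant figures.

n = 3.05

σ_h = pD/(2t) = 7.60×1100/(2×17.3) = 241.6 MPa.
n = 738/241.6 = 3.054.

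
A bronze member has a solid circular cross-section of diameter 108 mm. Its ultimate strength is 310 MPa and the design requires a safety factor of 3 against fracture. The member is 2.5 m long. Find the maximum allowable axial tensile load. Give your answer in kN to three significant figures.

F_allow = 947 kN

σ_allow = 310/3 = 103.3 MPa.
A = πd²/4 = π×108²/4 = 9161 mm².
F_allow = σ_allow × A = 103.3×9161 = 946600 N.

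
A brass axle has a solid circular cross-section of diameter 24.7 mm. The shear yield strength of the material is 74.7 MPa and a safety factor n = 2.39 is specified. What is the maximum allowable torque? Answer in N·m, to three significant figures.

T_allow = 92.5 N·m

τ_allow = 74.7/2.39 = 31.26 MPa.
For a solid shaft T_allow = τ_allow·πd³/16; πd³/16 = π×24.7³/16 = 2959 mm³.
T_allow = 31.26×2959 = 92480 N·mm = 92.48 N·m.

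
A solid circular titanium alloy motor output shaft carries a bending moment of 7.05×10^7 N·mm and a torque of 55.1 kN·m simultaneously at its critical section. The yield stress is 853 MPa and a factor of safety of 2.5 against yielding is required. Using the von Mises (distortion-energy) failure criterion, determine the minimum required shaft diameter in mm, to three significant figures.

σ_allow = σ_y/n = 853/2.5 = 341.2 MPa.
For a solid shaft σ_b = 32M/(πd³) and τ = 16T/(πd³), so the von Mises stress is σ' = (16/πd³)·√(4M²+3T²).
√(4M²+3T²) = √(4×(7.050×10^7)² + 3×(5.510×10^7)²) = 1.703×10^8 N·mm.
d³ = 16×1.703×10^8/(π×341.2) = 2.541×10^6 mm³.
d = 136.5 mm.

d = 136 mm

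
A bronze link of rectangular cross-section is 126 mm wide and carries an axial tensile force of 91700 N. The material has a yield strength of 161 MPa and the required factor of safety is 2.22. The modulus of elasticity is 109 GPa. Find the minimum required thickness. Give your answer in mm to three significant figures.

σ_allow = 161/2.22 = 72.52 MPa.
Required area A = F/σ_allow = 91700/72.52 = 1264 mm².
t = A/w = 1264/126 = 10.04 mm.

t = 10.0 mm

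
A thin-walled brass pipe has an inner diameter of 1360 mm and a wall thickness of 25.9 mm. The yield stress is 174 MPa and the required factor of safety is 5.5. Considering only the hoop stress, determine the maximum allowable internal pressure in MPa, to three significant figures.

σ_allow = 174/5.5 = 31.64 MPa.
σ_h = pD/(2t) → p_allow = 2σ_allow t/D = 2×31.64×25.9/1360 = 1.205 MPa.

p_allow = 1.20 MPa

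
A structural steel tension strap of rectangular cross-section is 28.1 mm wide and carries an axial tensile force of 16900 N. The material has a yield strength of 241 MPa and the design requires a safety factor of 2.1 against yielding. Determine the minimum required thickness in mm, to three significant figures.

t = 5.24 mm

σ_allow = 241/2.1 = 114.8 MPa.
Required area A = F/σ_allow = 16900/114.8 = 147.3 mm².
t = A/w = 147.3/28.1 = 5.241 mm.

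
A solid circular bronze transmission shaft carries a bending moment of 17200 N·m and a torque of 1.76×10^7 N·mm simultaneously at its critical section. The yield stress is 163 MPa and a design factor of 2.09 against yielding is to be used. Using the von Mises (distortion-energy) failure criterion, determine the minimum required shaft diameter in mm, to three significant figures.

σ_allow = σ_y/n = 163/2.09 = 77.99 MPa.
For a solid shaft σ_b = 32M/(πd³) and τ = 16T/(πd³), so the von Mises stress is σ' = (16/πd³)·√(4M²+3T²).
√(4M²+3T²) = √(4×(1.720×10^7)² + 3×(1.760×10^7)²) = 4.596×10^7 N·mm.
d³ = 16×4.596×10^7/(π×77.99) = 3.002×10^6 mm³.
d = 144.2 mm.

d = 144 mm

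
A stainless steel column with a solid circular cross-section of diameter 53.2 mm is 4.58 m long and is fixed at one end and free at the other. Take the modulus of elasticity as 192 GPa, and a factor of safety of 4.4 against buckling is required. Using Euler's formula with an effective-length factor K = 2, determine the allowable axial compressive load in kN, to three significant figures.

I = πd⁴/64 = π×53.2⁴/64 = 393200 mm⁴.
Effective length L_e = KL = 2×4.58 m = 9160 mm.
Euler critical load P_cr = π²EI/L_e² = π²×192000×393200/9160² = 8880 N.
P_allow = P_cr/n = 8880/4.4 = 2018 N.

P_allow = 2.02 kN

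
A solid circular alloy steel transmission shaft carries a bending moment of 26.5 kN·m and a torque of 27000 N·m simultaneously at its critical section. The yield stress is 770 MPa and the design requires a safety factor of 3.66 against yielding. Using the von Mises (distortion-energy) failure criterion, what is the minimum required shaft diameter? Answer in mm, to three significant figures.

d = 120 mm

σ_allow = σ_y/n = 770/3.66 = 210.4 MPa.
For a solid shaft σ_b = 32M/(πd³) and τ = 16T/(πd³), so the von Mises stress is σ' = (16/πd³)·√(4M²+3T²).
√(4M²+3T²) = √(4×(2.650×10^7)² + 3×(2.700×10^7)²) = 7.068×10^7 N·mm.
d³ = 16×7.068×10^7/(π×210.4) = 1.711×10^6 mm³.
d = 119.6 mm.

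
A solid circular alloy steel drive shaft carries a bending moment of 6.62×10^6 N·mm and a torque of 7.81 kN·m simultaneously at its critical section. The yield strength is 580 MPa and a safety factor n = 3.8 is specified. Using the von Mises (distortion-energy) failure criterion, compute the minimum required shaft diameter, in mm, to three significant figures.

σ_allow = σ_y/n = 580/3.8 = 152.6 MPa.
For a solid shaft σ_b = 32M/(πd³) and τ = 16T/(πd³), so the von Mises stress is σ' = (16/πd³)·√(4M²+3T²).
√(4M²+3T²) = √(4×(6.620×10^6)² + 3×(7.810×10^6)²) = 1.893×10^7 N·mm.
d³ = 16×1.893×10^7/(π×152.6) = 631600 mm³.
d = 85.80 mm.

d = 85.8 mm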